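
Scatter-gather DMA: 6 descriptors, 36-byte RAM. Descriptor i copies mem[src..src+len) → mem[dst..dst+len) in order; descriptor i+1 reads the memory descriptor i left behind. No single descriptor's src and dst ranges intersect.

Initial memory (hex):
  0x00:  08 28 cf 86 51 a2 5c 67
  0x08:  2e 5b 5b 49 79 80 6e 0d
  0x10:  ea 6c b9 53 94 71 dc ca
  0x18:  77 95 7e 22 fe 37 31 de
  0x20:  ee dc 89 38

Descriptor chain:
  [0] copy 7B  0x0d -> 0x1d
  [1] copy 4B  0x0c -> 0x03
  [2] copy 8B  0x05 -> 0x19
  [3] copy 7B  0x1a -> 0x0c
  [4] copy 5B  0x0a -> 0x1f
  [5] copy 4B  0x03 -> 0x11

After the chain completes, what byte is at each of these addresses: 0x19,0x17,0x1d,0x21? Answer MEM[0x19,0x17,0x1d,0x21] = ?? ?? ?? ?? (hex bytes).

  after D0: wrote 7B at 0x1d = 806e0dea6cb953
  after D1: wrote 4B at 0x03 = 79806e0d
  after D2: wrote 8B at 0x19 = 6e0d672e5b5b4979
  after D3: wrote 7B at 0x0c = 0d672e5b5b4979
  after D4: wrote 5B at 0x1f = 5b490d672e
  after D5: wrote 4B at 0x11 = 79806e0d
query mem[0x19]=0x6e, mem[0x17]=0xca, mem[0x1d]=0x5b, mem[0x21]=0x0d

MEM[0x19,0x17,0x1d,0x21] = 6e ca 5b 0d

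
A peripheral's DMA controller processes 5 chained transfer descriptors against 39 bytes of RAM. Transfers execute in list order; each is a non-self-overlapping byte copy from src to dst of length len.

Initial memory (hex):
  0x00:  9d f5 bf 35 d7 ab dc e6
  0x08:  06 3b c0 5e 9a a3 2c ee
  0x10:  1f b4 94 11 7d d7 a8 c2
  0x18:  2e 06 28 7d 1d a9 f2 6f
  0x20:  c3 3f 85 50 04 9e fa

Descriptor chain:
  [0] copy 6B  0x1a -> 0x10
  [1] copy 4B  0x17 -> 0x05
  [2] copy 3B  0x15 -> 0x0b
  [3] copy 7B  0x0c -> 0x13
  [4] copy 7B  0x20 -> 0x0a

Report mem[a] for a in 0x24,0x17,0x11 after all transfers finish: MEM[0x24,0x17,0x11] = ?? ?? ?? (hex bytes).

[0] 0x1a->0x10 len=6 : 28 7d 1d a9 f2 6f
[1] 0x17->0x05 len=4 : c2 2e 06 28
[2] 0x15->0x0b len=3 : 6f a8 c2
[3] 0x0c->0x13 len=7 : a8 c2 2c ee 28 7d 1d
[4] 0x20->0x0a len=7 : c3 3f 85 50 04 9e fa
query mem[0x24]=0x04, mem[0x17]=0x28, mem[0x11]=0x7d

MEM[0x24,0x17,0x11] = 04 28 7d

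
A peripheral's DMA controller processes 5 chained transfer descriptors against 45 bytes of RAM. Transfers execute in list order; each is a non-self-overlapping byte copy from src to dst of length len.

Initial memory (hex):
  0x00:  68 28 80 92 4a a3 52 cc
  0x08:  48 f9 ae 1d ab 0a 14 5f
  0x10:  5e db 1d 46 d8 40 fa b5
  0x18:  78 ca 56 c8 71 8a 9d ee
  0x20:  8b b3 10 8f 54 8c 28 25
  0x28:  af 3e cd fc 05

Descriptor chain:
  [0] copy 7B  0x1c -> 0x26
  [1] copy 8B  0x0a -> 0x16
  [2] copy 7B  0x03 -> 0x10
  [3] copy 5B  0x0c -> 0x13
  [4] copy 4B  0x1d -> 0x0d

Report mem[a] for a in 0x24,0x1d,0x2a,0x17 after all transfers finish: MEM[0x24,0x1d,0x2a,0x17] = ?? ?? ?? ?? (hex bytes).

D0: mem[0x26..0x2c] <- [71 8a 9d ee 8b b3 10]
D1: mem[0x16..0x1d] <- [ae 1d ab 0a 14 5f 5e db]
D2: mem[0x10..0x16] <- [92 4a a3 52 cc 48 f9]
D3: mem[0x13..0x17] <- [ab 0a 14 5f 92]
D4: mem[0x0d..0x10] <- [db 9d ee 8b]
query mem[0x24]=0x54, mem[0x1d]=0xdb, mem[0x2a]=0x8b, mem[0x17]=0x92

MEM[0x24,0x1d,0x2a,0x17] = 54 db 8b 92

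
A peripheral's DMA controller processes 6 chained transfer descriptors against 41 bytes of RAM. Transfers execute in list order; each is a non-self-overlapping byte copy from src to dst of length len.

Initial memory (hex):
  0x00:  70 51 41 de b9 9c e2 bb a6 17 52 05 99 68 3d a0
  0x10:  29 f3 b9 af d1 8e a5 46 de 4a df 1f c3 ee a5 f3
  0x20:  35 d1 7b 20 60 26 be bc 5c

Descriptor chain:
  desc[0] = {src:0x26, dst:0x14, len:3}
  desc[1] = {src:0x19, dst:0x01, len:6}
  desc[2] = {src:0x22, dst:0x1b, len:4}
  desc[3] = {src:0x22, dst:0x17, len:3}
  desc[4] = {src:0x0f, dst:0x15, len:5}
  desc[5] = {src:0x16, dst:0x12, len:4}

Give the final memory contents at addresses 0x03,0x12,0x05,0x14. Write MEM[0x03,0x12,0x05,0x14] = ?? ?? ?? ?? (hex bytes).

MEM[0x03,0x12,0x05,0x14] = 1f 29 ee b9

D0: mem[0x14..0x16] <- [be bc 5c]
D1: mem[0x01..0x06] <- [4a df 1f c3 ee a5]
D2: mem[0x1b..0x1e] <- [7b 20 60 26]
D3: mem[0x17..0x19] <- [7b 20 60]
D4: mem[0x15..0x19] <- [a0 29 f3 b9 af]
D5: mem[0x12..0x15] <- [29 f3 b9 af]
query mem[0x03]=0x1f, mem[0x12]=0x29, mem[0x05]=0xee, mem[0x14]=0xb9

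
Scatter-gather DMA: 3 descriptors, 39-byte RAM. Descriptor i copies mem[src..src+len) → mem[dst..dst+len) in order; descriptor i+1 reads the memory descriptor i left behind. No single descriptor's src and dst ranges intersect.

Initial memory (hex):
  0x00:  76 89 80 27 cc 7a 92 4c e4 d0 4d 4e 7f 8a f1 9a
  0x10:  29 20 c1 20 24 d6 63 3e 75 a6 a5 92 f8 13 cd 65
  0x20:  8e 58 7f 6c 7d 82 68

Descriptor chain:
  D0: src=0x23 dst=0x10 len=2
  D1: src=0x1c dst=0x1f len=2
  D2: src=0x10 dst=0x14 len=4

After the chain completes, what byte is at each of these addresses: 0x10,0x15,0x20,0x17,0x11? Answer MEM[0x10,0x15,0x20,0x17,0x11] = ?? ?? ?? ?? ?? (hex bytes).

#0 dst[0x10+2] := {0x6c,0x7d}
#1 dst[0x1f+2] := {0xf8,0x13}
#2 dst[0x14+4] := {0x6c,0x7d,0xc1,0x20}
query mem[0x10]=0x6c, mem[0x15]=0x7d, mem[0x20]=0x13, mem[0x17]=0x20, mem[0x11]=0x7d

MEM[0x10,0x15,0x20,0x17,0x11] = 6c 7d 13 20 7d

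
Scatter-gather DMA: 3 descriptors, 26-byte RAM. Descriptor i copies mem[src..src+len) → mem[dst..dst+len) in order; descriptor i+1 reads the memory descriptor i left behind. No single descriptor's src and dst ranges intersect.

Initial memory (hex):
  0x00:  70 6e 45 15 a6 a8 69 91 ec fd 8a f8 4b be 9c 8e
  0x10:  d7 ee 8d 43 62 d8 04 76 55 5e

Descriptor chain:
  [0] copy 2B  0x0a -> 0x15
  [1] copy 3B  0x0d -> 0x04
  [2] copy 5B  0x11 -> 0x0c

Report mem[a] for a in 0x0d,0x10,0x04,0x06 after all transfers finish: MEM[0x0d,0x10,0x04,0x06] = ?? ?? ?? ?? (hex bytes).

MEM[0x0d,0x10,0x04,0x06] = 8d 8a be 8e

[0] 0x0a->0x15 len=2 : 8a f8
[1] 0x0d->0x04 len=3 : be 9c 8e
[2] 0x11->0x0c len=5 : ee 8d 43 62 8a
query mem[0x0d]=0x8d, mem[0x10]=0x8a, mem[0x04]=0xbe, mem[0x06]=0x8e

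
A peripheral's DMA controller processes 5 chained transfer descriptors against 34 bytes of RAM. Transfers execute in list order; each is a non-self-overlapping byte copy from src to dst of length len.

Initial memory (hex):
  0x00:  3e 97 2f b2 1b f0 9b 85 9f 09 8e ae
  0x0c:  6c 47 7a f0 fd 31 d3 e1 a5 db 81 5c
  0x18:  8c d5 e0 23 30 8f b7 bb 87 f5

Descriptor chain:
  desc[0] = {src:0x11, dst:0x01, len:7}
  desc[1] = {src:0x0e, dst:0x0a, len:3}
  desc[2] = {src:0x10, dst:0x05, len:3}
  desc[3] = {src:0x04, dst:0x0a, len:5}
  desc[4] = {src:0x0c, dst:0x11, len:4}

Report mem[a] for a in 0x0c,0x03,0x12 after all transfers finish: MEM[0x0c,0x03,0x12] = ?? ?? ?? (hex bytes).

  after D0: wrote 7B at 0x01 = 31d3e1a5db815c
  after D1: wrote 3B at 0x0a = 7af0fd
  after D2: wrote 3B at 0x05 = fd31d3
  after D3: wrote 5B at 0x0a = a5fd31d39f
  after D4: wrote 4B at 0x11 = 31d39ff0
query mem[0x0c]=0x31, mem[0x03]=0xe1, mem[0x12]=0xd3

MEM[0x0c,0x03,0x12] = 31 e1 d3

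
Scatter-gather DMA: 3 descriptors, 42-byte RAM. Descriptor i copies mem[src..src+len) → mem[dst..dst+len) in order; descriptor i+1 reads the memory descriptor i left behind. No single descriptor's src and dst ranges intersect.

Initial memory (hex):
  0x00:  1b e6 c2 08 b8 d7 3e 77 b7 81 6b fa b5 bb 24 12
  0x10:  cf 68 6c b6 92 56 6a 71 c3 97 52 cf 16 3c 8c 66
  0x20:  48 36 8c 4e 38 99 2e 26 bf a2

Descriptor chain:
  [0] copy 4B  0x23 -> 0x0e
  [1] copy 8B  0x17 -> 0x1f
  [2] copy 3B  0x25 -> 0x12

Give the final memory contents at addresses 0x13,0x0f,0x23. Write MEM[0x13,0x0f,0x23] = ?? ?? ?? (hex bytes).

[0] 0x23->0x0e len=4 : 4e 38 99 2e
[1] 0x17->0x1f len=8 : 71 c3 97 52 cf 16 3c 8c
[2] 0x25->0x12 len=3 : 3c 8c 26
query mem[0x13]=0x8c, mem[0x0f]=0x38, mem[0x23]=0xcf

MEM[0x13,0x0f,0x23] = 8c 38 cf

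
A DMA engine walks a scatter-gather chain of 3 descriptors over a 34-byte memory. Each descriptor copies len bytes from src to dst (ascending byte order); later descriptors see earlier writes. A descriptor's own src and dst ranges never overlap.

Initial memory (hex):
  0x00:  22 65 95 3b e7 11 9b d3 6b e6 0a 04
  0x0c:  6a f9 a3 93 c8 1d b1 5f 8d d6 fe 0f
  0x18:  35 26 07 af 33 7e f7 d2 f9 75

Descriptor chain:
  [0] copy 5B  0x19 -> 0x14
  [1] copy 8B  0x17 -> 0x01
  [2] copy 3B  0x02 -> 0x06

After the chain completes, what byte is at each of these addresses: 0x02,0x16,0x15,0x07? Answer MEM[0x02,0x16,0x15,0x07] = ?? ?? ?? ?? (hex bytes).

MEM[0x02,0x16,0x15,0x07] = 7e af 07 26

D0: mem[0x14..0x18] <- [26 07 af 33 7e]
D1: mem[0x01..0x08] <- [33 7e 26 07 af 33 7e f7]
D2: mem[0x06..0x08] <- [7e 26 07]
query mem[0x02]=0x7e, mem[0x16]=0xaf, mem[0x15]=0x07, mem[0x07]=0x26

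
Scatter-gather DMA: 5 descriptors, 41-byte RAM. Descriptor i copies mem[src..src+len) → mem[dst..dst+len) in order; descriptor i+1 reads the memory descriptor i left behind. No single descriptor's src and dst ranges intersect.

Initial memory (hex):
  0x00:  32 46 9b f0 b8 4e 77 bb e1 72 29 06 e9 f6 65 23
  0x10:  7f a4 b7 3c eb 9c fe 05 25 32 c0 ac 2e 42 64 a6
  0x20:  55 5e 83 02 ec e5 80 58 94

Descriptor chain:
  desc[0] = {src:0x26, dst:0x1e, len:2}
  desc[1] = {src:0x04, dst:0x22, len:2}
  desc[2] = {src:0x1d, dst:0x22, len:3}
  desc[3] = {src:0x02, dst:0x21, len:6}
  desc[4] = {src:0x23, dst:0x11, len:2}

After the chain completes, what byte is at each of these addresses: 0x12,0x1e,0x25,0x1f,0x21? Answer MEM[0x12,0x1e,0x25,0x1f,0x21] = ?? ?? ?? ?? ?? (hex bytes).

D0: mem[0x1e..0x1f] <- [80 58]
D1: mem[0x22..0x23] <- [b8 4e]
D2: mem[0x22..0x24] <- [42 80 58]
D3: mem[0x21..0x26] <- [9b f0 b8 4e 77 bb]
D4: mem[0x11..0x12] <- [b8 4e]
query mem[0x12]=0x4e, mem[0x1e]=0x80, mem[0x25]=0x77, mem[0x1f]=0x58, mem[0x21]=0x9b

MEM[0x12,0x1e,0x25,0x1f,0x21] = 4e 80 77 58 9b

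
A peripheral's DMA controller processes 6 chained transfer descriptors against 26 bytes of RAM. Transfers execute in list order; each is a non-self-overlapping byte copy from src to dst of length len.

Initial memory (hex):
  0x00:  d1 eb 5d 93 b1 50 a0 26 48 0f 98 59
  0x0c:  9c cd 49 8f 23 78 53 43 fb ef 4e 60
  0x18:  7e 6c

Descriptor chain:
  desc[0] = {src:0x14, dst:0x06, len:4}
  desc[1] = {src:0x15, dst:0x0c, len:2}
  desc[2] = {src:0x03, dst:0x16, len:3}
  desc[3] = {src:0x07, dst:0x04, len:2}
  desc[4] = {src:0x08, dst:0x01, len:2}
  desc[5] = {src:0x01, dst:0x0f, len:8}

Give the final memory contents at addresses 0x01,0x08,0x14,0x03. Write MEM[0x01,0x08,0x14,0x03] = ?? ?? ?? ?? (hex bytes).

MEM[0x01,0x08,0x14,0x03] = 4e 4e fb 93

#0 dst[0x06+4] := {0xfb,0xef,0x4e,0x60}
#1 dst[0x0c+2] := {0xef,0x4e}
#2 dst[0x16+3] := {0x93,0xb1,0x50}
#3 dst[0x04+2] := {0xef,0x4e}
#4 dst[0x01+2] := {0x4e,0x60}
#5 dst[0x0f+8] := {0x4e,0x60,0x93,0xef,0x4e,0xfb,0xef,0x4e}
query mem[0x01]=0x4e, mem[0x08]=0x4e, mem[0x14]=0xfb, mem[0x03]=0x93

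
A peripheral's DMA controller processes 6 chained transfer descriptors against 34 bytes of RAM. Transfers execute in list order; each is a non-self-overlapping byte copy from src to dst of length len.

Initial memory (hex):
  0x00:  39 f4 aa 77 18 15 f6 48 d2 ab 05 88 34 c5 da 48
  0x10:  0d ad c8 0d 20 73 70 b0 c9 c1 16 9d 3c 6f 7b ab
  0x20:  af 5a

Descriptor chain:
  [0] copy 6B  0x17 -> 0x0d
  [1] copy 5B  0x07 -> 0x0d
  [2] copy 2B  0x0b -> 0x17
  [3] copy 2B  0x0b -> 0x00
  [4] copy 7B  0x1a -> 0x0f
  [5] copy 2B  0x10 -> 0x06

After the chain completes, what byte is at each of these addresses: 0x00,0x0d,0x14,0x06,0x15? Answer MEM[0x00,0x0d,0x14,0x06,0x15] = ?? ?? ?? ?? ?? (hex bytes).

#0 dst[0x0d+6] := {0xb0,0xc9,0xc1,0x16,0x9d,0x3c}
#1 dst[0x0d+5] := {0x48,0xd2,0xab,0x05,0x88}
#2 dst[0x17+2] := {0x88,0x34}
#3 dst[0x00+2] := {0x88,0x34}
#4 dst[0x0f+7] := {0x16,0x9d,0x3c,0x6f,0x7b,0xab,0xaf}
#5 dst[0x06+2] := {0x9d,0x3c}
query mem[0x00]=0x88, mem[0x0d]=0x48, mem[0x14]=0xab, mem[0x06]=0x9d, mem[0x15]=0xaf

MEM[0x00,0x0d,0x14,0x06,0x15] = 88 48 ab 9d af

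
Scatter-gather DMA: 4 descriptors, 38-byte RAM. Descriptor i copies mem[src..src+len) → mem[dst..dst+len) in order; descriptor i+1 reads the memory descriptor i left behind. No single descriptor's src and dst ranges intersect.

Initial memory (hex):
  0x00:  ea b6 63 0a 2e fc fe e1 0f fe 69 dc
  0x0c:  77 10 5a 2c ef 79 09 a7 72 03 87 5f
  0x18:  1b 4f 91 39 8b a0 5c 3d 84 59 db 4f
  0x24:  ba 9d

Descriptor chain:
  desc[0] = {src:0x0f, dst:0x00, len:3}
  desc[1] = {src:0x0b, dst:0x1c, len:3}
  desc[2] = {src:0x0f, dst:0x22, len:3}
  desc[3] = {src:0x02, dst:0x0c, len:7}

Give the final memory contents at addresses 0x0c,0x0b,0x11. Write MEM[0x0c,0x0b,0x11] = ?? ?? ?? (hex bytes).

#0 dst[0x00+3] := {0x2c,0xef,0x79}
#1 dst[0x1c+3] := {0xdc,0x77,0x10}
#2 dst[0x22+3] := {0x2c,0xef,0x79}
#3 dst[0x0c+7] := {0x79,0x0a,0x2e,0xfc,0xfe,0xe1,0x0f}
query mem[0x0c]=0x79, mem[0x0b]=0xdc, mem[0x11]=0xe1

MEM[0x0c,0x0b,0x11] = 79 dc e1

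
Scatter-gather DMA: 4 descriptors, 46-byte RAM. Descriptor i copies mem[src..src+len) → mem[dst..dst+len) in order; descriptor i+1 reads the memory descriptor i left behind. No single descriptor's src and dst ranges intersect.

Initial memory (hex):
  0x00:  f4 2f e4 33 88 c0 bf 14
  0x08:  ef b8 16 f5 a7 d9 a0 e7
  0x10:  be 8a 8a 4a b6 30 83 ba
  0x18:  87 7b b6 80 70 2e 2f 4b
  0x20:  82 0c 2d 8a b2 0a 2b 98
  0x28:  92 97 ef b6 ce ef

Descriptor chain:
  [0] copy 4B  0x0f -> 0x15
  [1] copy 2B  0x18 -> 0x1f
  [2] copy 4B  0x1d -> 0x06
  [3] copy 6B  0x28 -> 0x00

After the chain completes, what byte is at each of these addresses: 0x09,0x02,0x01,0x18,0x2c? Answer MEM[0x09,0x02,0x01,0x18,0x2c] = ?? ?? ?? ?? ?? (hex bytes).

MEM[0x09,0x02,0x01,0x18,0x2c] = 7b ef 97 8a ce

#0 dst[0x15+4] := {0xe7,0xbe,0x8a,0x8a}
#1 dst[0x1f+2] := {0x8a,0x7b}
#2 dst[0x06+4] := {0x2e,0x2f,0x8a,0x7b}
#3 dst[0x00+6] := {0x92,0x97,0xef,0xb6,0xce,0xef}
query mem[0x09]=0x7b, mem[0x02]=0xef, mem[0x01]=0x97, mem[0x18]=0x8a, mem[0x2c]=0xce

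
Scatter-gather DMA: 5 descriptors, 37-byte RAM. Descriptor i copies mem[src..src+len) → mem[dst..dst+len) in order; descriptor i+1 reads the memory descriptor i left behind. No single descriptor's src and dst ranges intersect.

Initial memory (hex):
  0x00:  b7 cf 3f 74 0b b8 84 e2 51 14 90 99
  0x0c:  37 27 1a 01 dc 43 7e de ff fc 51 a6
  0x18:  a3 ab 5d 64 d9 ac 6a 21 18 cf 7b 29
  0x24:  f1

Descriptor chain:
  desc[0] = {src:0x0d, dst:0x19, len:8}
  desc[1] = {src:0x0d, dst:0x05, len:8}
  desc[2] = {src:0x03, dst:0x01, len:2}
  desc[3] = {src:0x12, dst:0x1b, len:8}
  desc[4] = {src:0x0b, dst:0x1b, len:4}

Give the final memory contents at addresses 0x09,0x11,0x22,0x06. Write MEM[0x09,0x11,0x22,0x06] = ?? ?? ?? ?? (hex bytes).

MEM[0x09,0x11,0x22,0x06] = 43 43 27 1a

[0] 0x0d->0x19 len=8 : 27 1a 01 dc 43 7e de ff
[1] 0x0d->0x05 len=8 : 27 1a 01 dc 43 7e de ff
[2] 0x03->0x01 len=2 : 74 0b
[3] 0x12->0x1b len=8 : 7e de ff fc 51 a6 a3 27
[4] 0x0b->0x1b len=4 : de ff 27 1a
query mem[0x09]=0x43, mem[0x11]=0x43, mem[0x22]=0x27, mem[0x06]=0x1a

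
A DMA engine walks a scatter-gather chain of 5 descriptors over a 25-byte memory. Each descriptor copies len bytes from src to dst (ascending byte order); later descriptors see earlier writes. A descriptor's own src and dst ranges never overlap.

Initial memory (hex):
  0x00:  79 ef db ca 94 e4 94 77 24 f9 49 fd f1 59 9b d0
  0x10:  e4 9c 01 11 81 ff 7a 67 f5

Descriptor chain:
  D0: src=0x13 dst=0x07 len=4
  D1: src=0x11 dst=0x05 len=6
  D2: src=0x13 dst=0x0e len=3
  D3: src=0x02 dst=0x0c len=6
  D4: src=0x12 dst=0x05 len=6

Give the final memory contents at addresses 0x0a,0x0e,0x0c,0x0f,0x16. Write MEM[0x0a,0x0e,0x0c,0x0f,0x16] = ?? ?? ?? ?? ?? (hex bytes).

D0: mem[0x07..0x0a] <- [11 81 ff 7a]
D1: mem[0x05..0x0a] <- [9c 01 11 81 ff 7a]
D2: mem[0x0e..0x10] <- [11 81 ff]
D3: mem[0x0c..0x11] <- [db ca 94 9c 01 11]
D4: mem[0x05..0x0a] <- [01 11 81 ff 7a 67]
query mem[0x0a]=0x67, mem[0x0e]=0x94, mem[0x0c]=0xdb, mem[0x0f]=0x9c, mem[0x16]=0x7a

MEM[0x0a,0x0e,0x0c,0x0f,0x16] = 67 94 db 9c 7a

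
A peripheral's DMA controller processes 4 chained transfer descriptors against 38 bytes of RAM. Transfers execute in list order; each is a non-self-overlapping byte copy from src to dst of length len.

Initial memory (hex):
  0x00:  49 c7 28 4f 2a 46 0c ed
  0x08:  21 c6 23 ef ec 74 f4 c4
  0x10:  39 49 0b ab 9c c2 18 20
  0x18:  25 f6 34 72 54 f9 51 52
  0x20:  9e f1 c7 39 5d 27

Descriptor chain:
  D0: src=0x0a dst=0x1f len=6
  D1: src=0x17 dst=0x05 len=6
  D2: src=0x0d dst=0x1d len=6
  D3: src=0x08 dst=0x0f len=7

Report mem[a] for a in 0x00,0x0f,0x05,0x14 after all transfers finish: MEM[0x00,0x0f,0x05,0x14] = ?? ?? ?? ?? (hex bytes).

MEM[0x00,0x0f,0x05,0x14] = 49 34 20 74

#0 dst[0x1f+6] := {0x23,0xef,0xec,0x74,0xf4,0xc4}
#1 dst[0x05+6] := {0x20,0x25,0xf6,0x34,0x72,0x54}
#2 dst[0x1d+6] := {0x74,0xf4,0xc4,0x39,0x49,0x0b}
#3 dst[0x0f+7] := {0x34,0x72,0x54,0xef,0xec,0x74,0xf4}
query mem[0x00]=0x49, mem[0x0f]=0x34, mem[0x05]=0x20, mem[0x14]=0x74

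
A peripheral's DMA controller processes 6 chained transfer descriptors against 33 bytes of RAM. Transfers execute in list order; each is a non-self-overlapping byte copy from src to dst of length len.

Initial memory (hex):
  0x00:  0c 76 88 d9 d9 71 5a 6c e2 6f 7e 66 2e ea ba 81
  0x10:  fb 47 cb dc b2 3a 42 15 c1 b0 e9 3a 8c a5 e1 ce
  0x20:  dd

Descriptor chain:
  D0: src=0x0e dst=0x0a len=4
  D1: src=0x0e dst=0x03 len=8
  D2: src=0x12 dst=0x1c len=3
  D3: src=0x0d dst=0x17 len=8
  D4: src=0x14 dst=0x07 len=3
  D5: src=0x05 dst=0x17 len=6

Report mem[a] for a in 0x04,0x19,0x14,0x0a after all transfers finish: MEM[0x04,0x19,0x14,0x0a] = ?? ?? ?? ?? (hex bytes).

D0: mem[0x0a..0x0d] <- [ba 81 fb 47]
D1: mem[0x03..0x0a] <- [ba 81 fb 47 cb dc b2 3a]
D2: mem[0x1c..0x1e] <- [cb dc b2]
D3: mem[0x17..0x1e] <- [47 ba 81 fb 47 cb dc b2]
D4: mem[0x07..0x09] <- [b2 3a 42]
D5: mem[0x17..0x1c] <- [fb 47 b2 3a 42 3a]
query mem[0x04]=0x81, mem[0x19]=0xb2, mem[0x14]=0xb2, mem[0x0a]=0x3a

MEM[0x04,0x19,0x14,0x0a] = 81 b2 b2 3a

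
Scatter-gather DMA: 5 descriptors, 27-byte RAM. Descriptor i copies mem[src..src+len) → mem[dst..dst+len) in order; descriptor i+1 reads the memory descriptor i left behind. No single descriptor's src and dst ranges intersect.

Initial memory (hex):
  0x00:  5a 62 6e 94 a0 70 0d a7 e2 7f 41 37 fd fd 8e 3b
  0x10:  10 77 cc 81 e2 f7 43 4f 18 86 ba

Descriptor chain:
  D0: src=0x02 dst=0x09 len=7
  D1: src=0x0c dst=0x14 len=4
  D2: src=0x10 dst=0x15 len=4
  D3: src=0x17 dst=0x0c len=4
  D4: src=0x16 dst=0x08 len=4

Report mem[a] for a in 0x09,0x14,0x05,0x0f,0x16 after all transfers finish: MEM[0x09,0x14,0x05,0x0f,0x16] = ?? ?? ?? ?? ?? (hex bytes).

MEM[0x09,0x14,0x05,0x0f,0x16] = cc 70 70 ba 77

#0 dst[0x09+7] := {0x6e,0x94,0xa0,0x70,0x0d,0xa7,0xe2}
#1 dst[0x14+4] := {0x70,0x0d,0xa7,0xe2}
#2 dst[0x15+4] := {0x10,0x77,0xcc,0x81}
#3 dst[0x0c+4] := {0xcc,0x81,0x86,0xba}
#4 dst[0x08+4] := {0x77,0xcc,0x81,0x86}
query mem[0x09]=0xcc, mem[0x14]=0x70, mem[0x05]=0x70, mem[0x0f]=0xba, mem[0x16]=0x77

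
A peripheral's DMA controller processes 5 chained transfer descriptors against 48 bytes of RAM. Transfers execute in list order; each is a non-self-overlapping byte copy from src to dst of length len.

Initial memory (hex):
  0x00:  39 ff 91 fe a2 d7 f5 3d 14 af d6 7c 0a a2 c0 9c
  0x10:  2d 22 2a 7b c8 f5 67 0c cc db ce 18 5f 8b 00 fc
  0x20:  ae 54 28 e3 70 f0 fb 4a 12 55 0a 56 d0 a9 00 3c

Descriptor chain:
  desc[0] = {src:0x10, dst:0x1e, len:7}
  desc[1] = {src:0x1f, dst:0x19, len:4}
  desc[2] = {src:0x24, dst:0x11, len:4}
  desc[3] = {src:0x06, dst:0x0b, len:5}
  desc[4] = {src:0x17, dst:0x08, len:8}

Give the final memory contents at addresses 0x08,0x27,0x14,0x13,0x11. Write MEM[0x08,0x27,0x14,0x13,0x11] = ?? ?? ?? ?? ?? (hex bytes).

MEM[0x08,0x27,0x14,0x13,0x11] = 0c 4a 4a fb 67

D0: mem[0x1e..0x24] <- [2d 22 2a 7b c8 f5 67]
D1: mem[0x19..0x1c] <- [22 2a 7b c8]
D2: mem[0x11..0x14] <- [67 f0 fb 4a]
D3: mem[0x0b..0x0f] <- [f5 3d 14 af d6]
D4: mem[0x08..0x0f] <- [0c cc 22 2a 7b c8 8b 2d]
query mem[0x08]=0x0c, mem[0x27]=0x4a, mem[0x14]=0x4a, mem[0x13]=0xfb, mem[0x11]=0x67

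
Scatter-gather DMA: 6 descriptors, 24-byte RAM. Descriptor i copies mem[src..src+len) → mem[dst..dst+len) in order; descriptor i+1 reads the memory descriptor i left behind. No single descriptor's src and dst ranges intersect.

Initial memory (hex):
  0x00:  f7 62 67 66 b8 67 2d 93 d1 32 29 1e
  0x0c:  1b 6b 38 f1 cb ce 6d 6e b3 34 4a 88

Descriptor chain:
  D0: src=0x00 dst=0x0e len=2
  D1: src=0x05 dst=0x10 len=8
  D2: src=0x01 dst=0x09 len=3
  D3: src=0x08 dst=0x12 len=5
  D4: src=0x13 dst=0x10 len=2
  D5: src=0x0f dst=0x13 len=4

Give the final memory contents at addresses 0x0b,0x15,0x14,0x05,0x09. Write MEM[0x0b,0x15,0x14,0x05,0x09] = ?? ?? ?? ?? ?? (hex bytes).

[0] 0x00->0x0e len=2 : f7 62
[1] 0x05->0x10 len=8 : 67 2d 93 d1 32 29 1e 1b
[2] 0x01->0x09 len=3 : 62 67 66
[3] 0x08->0x12 len=5 : d1 62 67 66 1b
[4] 0x13->0x10 len=2 : 62 67
[5] 0x0f->0x13 len=4 : 62 62 67 d1
query mem[0x0b]=0x66, mem[0x15]=0x67, mem[0x14]=0x62, mem[0x05]=0x67, mem[0x09]=0x62

MEM[0x0b,0x15,0x14,0x05,0x09] = 66 67 62 67 62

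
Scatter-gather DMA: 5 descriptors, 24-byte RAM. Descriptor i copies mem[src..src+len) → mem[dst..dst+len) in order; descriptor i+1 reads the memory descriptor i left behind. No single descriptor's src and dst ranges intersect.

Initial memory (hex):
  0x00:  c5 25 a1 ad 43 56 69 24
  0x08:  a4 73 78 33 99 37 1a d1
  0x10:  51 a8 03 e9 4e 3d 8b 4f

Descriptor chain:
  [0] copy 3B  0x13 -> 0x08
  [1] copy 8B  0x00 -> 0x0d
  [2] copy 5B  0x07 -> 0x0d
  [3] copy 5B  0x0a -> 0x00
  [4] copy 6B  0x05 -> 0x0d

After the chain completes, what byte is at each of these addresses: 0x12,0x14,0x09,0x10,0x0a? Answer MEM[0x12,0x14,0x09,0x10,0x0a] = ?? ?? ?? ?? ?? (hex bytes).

[0] 0x13->0x08 len=3 : e9 4e 3d
[1] 0x00->0x0d len=8 : c5 25 a1 ad 43 56 69 24
[2] 0x07->0x0d len=5 : 24 e9 4e 3d 33
[3] 0x0a->0x00 len=5 : 3d 33 99 24 e9
[4] 0x05->0x0d len=6 : 56 69 24 e9 4e 3d
query mem[0x12]=0x3d, mem[0x14]=0x24, mem[0x09]=0x4e, mem[0x10]=0xe9, mem[0x0a]=0x3d

MEM[0x12,0x14,0x09,0x10,0x0a] = 3d 24 4e e9 3d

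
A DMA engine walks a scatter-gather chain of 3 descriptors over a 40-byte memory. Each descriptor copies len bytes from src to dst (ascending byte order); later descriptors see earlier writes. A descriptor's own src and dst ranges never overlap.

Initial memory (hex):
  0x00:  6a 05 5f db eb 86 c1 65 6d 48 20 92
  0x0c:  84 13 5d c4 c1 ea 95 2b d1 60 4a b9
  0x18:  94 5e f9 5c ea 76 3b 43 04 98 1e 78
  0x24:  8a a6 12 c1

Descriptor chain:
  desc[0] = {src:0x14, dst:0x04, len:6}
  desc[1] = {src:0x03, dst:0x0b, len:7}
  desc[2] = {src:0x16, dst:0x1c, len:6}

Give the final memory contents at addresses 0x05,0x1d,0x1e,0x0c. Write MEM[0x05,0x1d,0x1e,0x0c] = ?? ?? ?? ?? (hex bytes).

#0 dst[0x04+6] := {0xd1,0x60,0x4a,0xb9,0x94,0x5e}
#1 dst[0x0b+7] := {0xdb,0xd1,0x60,0x4a,0xb9,0x94,0x5e}
#2 dst[0x1c+6] := {0x4a,0xb9,0x94,0x5e,0xf9,0x5c}
query mem[0x05]=0x60, mem[0x1d]=0xb9, mem[0x1e]=0x94, mem[0x0c]=0xd1

MEM[0x05,0x1d,0x1e,0x0c] = 60 b9 94 d1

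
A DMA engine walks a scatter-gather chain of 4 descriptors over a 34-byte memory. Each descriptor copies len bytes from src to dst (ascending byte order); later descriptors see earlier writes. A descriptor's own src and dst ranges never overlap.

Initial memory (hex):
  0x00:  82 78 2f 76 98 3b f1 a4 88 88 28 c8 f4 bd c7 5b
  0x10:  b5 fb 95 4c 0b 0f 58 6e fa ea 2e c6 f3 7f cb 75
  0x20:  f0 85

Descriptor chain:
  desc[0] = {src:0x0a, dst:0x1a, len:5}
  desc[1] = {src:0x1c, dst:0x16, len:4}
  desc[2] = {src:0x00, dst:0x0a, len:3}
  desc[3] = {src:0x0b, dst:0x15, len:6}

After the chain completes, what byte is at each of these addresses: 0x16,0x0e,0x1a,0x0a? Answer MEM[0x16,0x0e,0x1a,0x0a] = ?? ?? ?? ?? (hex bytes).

#0 dst[0x1a+5] := {0x28,0xc8,0xf4,0xbd,0xc7}
#1 dst[0x16+4] := {0xf4,0xbd,0xc7,0x75}
#2 dst[0x0a+3] := {0x82,0x78,0x2f}
#3 dst[0x15+6] := {0x78,0x2f,0xbd,0xc7,0x5b,0xb5}
query mem[0x16]=0x2f, mem[0x0e]=0xc7, mem[0x1a]=0xb5, mem[0x0a]=0x82

MEM[0x16,0x0e,0x1a,0x0a] = 2f c7 b5 82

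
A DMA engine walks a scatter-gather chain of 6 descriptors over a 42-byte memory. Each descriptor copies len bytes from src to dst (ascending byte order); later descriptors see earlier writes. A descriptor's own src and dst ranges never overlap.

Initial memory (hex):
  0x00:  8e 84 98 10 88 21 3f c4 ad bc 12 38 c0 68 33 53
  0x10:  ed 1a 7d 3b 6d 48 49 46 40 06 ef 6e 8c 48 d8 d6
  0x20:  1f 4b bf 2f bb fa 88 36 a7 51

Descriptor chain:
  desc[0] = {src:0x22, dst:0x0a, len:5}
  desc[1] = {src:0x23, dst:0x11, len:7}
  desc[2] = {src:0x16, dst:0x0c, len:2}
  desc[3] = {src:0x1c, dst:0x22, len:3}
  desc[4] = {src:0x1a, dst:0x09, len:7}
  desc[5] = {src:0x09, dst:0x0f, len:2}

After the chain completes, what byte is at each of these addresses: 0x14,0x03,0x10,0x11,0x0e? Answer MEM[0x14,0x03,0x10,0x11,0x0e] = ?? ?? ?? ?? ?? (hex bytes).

MEM[0x14,0x03,0x10,0x11,0x0e] = 88 10 6e 2f d6

  after D0: wrote 5B at 0x0a = bf2fbbfa88
  after D1: wrote 7B at 0x11 = 2fbbfa8836a751
  after D2: wrote 2B at 0x0c = a751
  after D3: wrote 3B at 0x22 = 8c48d8
  after D4: wrote 7B at 0x09 = ef6e8c48d8d61f
  after D5: wrote 2B at 0x0f = ef6e
query mem[0x14]=0x88, mem[0x03]=0x10, mem[0x10]=0x6e, mem[0x11]=0x2f, mem[0x0e]=0xd6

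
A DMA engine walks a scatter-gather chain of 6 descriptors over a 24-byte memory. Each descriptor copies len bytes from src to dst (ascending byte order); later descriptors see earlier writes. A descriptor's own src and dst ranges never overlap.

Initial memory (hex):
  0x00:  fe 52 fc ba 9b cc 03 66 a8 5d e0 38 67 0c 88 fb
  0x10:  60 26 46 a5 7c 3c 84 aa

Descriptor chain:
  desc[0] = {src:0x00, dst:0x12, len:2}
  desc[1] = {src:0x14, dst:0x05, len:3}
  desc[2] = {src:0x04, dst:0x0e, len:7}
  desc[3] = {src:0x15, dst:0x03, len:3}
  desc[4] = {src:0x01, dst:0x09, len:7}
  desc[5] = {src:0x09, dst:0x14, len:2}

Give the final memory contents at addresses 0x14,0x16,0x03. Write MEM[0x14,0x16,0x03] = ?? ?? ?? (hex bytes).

MEM[0x14,0x16,0x03] = 52 84 3c

[0] 0x00->0x12 len=2 : fe 52
[1] 0x14->0x05 len=3 : 7c 3c 84
[2] 0x04->0x0e len=7 : 9b 7c 3c 84 a8 5d e0
[3] 0x15->0x03 len=3 : 3c 84 aa
[4] 0x01->0x09 len=7 : 52 fc 3c 84 aa 3c 84
[5] 0x09->0x14 len=2 : 52 fc
query mem[0x14]=0x52, mem[0x16]=0x84, mem[0x03]=0x3c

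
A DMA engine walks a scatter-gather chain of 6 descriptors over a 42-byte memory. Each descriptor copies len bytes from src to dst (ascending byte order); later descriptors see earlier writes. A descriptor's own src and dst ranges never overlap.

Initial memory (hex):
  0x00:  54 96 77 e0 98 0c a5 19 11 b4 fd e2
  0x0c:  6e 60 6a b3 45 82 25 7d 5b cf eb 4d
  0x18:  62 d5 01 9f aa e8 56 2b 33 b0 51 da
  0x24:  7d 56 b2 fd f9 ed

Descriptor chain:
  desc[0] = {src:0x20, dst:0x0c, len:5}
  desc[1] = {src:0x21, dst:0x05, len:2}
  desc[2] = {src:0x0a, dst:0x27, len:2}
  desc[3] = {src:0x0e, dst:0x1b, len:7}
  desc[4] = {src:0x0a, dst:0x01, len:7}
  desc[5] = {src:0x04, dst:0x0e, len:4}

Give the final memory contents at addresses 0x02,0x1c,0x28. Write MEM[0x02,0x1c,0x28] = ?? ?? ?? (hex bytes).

MEM[0x02,0x1c,0x28] = e2 da e2

  after D0: wrote 5B at 0x0c = 33b051da7d
  after D1: wrote 2B at 0x05 = b051
  after D2: wrote 2B at 0x27 = fde2
  after D3: wrote 7B at 0x1b = 51da7d82257d5b
  after D4: wrote 7B at 0x01 = fde233b051da7d
  after D5: wrote 4B at 0x0e = b051da7d
query mem[0x02]=0xe2, mem[0x1c]=0xda, mem[0x28]=0xe2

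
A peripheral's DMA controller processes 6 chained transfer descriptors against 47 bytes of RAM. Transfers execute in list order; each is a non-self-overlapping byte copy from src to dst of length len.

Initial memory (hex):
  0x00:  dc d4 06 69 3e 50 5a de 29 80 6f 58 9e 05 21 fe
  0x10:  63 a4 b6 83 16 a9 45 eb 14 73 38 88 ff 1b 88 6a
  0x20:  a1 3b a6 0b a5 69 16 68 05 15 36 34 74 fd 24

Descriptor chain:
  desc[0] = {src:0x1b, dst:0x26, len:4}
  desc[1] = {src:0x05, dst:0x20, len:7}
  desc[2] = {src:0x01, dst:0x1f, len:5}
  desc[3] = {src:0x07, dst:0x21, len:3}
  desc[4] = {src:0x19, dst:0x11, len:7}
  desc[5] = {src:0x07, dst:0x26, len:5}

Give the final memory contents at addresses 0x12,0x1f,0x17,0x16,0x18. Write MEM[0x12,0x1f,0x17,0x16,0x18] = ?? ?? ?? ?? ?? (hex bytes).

#0 dst[0x26+4] := {0x88,0xff,0x1b,0x88}
#1 dst[0x20+7] := {0x50,0x5a,0xde,0x29,0x80,0x6f,0x58}
#2 dst[0x1f+5] := {0xd4,0x06,0x69,0x3e,0x50}
#3 dst[0x21+3] := {0xde,0x29,0x80}
#4 dst[0x11+7] := {0x73,0x38,0x88,0xff,0x1b,0x88,0xd4}
#5 dst[0x26+5] := {0xde,0x29,0x80,0x6f,0x58}
query mem[0x12]=0x38, mem[0x1f]=0xd4, mem[0x17]=0xd4, mem[0x16]=0x88, mem[0x18]=0x14

MEM[0x12,0x1f,0x17,0x16,0x18] = 38 d4 d4 88 14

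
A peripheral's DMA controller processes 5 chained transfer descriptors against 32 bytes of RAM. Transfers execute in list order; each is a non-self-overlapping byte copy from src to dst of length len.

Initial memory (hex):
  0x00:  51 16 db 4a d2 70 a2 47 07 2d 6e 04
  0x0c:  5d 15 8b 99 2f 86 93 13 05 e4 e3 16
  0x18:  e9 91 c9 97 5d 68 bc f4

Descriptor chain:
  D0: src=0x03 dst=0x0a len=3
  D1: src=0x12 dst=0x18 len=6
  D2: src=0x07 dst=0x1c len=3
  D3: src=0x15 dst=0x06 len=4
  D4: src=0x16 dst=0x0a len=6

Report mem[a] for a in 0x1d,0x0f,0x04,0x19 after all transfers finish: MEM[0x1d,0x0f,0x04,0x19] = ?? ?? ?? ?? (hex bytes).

MEM[0x1d,0x0f,0x04,0x19] = 07 e4 d2 13

#0 dst[0x0a+3] := {0x4a,0xd2,0x70}
#1 dst[0x18+6] := {0x93,0x13,0x05,0xe4,0xe3,0x16}
#2 dst[0x1c+3] := {0x47,0x07,0x2d}
#3 dst[0x06+4] := {0xe4,0xe3,0x16,0x93}
#4 dst[0x0a+6] := {0xe3,0x16,0x93,0x13,0x05,0xe4}
query mem[0x1d]=0x07, mem[0x0f]=0xe4, mem[0x04]=0xd2, mem[0x19]=0x13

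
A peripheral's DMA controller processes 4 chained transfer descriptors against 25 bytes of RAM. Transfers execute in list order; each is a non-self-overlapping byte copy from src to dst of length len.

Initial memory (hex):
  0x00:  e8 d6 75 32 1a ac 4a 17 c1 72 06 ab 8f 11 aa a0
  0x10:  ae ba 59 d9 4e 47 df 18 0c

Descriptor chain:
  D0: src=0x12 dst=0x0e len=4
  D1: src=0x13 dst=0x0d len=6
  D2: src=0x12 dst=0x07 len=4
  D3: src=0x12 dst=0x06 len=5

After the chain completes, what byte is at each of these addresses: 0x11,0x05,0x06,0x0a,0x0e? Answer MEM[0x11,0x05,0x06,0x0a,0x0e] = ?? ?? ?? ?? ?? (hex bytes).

MEM[0x11,0x05,0x06,0x0a,0x0e] = 18 ac 0c df 4e

  after D0: wrote 4B at 0x0e = 59d94e47
  after D1: wrote 6B at 0x0d = d94e47df180c
  after D2: wrote 4B at 0x07 = 0cd94e47
  after D3: wrote 5B at 0x06 = 0cd94e47df
query mem[0x11]=0x18, mem[0x05]=0xac, mem[0x06]=0x0c, mem[0x0a]=0xdf, mem[0x0e]=0x4e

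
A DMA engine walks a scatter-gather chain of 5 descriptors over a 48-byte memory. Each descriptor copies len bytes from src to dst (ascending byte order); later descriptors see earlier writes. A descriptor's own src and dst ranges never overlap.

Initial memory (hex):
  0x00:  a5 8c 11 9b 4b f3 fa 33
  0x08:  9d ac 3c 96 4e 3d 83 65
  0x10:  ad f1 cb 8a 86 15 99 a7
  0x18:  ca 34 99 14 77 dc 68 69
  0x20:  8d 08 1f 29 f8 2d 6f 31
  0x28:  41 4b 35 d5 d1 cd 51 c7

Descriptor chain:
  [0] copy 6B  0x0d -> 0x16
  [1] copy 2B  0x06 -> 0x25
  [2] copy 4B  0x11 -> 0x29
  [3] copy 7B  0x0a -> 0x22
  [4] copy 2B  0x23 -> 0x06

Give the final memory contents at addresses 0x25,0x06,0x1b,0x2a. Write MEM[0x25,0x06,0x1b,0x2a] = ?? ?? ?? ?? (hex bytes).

  after D0: wrote 6B at 0x16 = 3d8365adf1cb
  after D1: wrote 2B at 0x25 = fa33
  after D2: wrote 4B at 0x29 = f1cb8a86
  after D3: wrote 7B at 0x22 = 3c964e3d8365ad
  after D4: wrote 2B at 0x06 = 964e
query mem[0x25]=0x3d, mem[0x06]=0x96, mem[0x1b]=0xcb, mem[0x2a]=0xcb

MEM[0x25,0x06,0x1b,0x2a] = 3d 96 cb cb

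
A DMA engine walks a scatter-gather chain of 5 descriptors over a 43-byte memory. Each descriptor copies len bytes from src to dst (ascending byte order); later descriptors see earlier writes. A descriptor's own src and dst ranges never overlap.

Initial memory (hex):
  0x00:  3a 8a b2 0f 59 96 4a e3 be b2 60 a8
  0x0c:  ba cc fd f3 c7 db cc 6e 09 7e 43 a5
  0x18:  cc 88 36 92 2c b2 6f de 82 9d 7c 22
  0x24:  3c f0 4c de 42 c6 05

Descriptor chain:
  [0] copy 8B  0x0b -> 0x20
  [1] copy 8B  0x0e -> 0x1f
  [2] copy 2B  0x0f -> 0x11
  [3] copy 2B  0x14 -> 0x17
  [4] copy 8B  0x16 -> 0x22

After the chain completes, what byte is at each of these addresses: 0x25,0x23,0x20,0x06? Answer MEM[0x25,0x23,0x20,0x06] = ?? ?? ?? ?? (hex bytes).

MEM[0x25,0x23,0x20,0x06] = 88 09 f3 4a

[0] 0x0b->0x20 len=8 : a8 ba cc fd f3 c7 db cc
[1] 0x0e->0x1f len=8 : fd f3 c7 db cc 6e 09 7e
[2] 0x0f->0x11 len=2 : f3 c7
[3] 0x14->0x17 len=2 : 09 7e
[4] 0x16->0x22 len=8 : 43 09 7e 88 36 92 2c b2
query mem[0x25]=0x88, mem[0x23]=0x09, mem[0x20]=0xf3, mem[0x06]=0x4a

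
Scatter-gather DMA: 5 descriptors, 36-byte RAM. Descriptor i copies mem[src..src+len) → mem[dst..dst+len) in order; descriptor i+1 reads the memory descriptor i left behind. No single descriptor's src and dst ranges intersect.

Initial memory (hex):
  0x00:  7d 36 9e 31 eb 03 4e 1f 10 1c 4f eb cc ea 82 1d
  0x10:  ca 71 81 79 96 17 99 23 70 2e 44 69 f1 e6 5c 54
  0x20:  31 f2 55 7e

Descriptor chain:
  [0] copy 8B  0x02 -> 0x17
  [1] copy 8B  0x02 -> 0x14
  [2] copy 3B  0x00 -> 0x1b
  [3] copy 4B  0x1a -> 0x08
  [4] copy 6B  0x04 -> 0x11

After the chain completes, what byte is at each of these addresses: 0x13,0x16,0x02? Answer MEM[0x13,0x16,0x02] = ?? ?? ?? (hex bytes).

MEM[0x13,0x16,0x02] = 4e 7d 9e

#0 dst[0x17+8] := {0x9e,0x31,0xeb,0x03,0x4e,0x1f,0x10,0x1c}
#1 dst[0x14+8] := {0x9e,0x31,0xeb,0x03,0x4e,0x1f,0x10,0x1c}
#2 dst[0x1b+3] := {0x7d,0x36,0x9e}
#3 dst[0x08+4] := {0x10,0x7d,0x36,0x9e}
#4 dst[0x11+6] := {0xeb,0x03,0x4e,0x1f,0x10,0x7d}
query mem[0x13]=0x4e, mem[0x16]=0x7d, mem[0x02]=0x9e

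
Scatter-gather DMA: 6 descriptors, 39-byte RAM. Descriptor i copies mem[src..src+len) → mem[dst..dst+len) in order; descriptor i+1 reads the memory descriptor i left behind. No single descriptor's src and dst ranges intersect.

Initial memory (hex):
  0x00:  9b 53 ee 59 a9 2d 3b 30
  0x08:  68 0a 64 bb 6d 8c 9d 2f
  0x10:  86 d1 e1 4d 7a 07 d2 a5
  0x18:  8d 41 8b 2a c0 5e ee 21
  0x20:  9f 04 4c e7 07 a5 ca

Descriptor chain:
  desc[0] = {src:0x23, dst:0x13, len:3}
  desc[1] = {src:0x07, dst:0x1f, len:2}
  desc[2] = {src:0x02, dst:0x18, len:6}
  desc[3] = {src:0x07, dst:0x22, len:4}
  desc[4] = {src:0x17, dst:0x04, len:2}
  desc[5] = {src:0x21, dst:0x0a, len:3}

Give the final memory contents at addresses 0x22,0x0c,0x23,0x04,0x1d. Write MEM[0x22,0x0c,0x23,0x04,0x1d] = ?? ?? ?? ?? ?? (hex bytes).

MEM[0x22,0x0c,0x23,0x04,0x1d] = 30 68 68 a5 30

D0: mem[0x13..0x15] <- [e7 07 a5]
D1: mem[0x1f..0x20] <- [30 68]
D2: mem[0x18..0x1d] <- [ee 59 a9 2d 3b 30]
D3: mem[0x22..0x25] <- [30 68 0a 64]
D4: mem[0x04..0x05] <- [a5 ee]
D5: mem[0x0a..0x0c] <- [04 30 68]
query mem[0x22]=0x30, mem[0x0c]=0x68, mem[0x23]=0x68, mem[0x04]=0xa5, mem[0x1d]=0x30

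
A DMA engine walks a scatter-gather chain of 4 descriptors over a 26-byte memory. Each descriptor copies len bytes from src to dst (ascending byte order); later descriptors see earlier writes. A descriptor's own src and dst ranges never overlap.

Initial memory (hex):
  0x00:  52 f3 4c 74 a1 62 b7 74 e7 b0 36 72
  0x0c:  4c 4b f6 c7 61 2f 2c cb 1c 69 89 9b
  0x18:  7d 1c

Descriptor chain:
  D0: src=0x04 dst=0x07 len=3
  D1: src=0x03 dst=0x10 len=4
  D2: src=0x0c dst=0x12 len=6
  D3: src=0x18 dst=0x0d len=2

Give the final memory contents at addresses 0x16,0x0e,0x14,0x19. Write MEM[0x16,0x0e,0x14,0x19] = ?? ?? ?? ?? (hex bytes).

D0: mem[0x07..0x09] <- [a1 62 b7]
D1: mem[0x10..0x13] <- [74 a1 62 b7]
D2: mem[0x12..0x17] <- [4c 4b f6 c7 74 a1]
D3: mem[0x0d..0x0e] <- [7d 1c]
query mem[0x16]=0x74, mem[0x0e]=0x1c, mem[0x14]=0xf6, mem[0x19]=0x1c

MEM[0x16,0x0e,0x14,0x19] = 74 1c f6 1c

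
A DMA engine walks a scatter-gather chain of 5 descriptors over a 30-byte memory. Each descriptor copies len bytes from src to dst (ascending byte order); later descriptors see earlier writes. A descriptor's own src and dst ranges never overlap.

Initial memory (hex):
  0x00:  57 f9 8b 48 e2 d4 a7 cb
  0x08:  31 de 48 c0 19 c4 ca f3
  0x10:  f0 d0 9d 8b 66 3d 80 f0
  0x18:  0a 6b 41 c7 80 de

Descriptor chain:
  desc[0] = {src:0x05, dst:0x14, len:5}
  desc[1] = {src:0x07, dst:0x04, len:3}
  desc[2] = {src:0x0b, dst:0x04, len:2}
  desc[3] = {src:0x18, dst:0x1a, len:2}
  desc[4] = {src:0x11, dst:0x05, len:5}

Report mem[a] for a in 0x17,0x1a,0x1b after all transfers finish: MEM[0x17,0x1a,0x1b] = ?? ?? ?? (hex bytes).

MEM[0x17,0x1a,0x1b] = 31 de 6b

D0: mem[0x14..0x18] <- [d4 a7 cb 31 de]
D1: mem[0x04..0x06] <- [cb 31 de]
D2: mem[0x04..0x05] <- [c0 19]
D3: mem[0x1a..0x1b] <- [de 6b]
D4: mem[0x05..0x09] <- [d0 9d 8b d4 a7]
query mem[0x17]=0x31, mem[0x1a]=0xde, mem[0x1b]=0x6b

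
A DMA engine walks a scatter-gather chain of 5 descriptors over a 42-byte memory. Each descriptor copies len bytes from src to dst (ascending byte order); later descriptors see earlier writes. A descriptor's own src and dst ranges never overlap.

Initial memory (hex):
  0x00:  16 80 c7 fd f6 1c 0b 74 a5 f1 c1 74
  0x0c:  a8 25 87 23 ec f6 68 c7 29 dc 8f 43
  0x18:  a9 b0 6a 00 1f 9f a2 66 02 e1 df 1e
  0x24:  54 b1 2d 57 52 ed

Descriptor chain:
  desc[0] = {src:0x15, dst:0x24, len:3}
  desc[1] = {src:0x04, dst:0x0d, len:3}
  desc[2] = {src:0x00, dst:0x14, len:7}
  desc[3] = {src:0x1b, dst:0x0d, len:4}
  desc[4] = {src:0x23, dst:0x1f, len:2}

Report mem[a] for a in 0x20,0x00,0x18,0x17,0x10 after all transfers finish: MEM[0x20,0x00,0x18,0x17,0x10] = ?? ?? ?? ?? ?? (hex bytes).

MEM[0x20,0x00,0x18,0x17,0x10] = dc 16 f6 fd a2

D0: mem[0x24..0x26] <- [dc 8f 43]
D1: mem[0x0d..0x0f] <- [f6 1c 0b]
D2: mem[0x14..0x1a] <- [16 80 c7 fd f6 1c 0b]
D3: mem[0x0d..0x10] <- [00 1f 9f a2]
D4: mem[0x1f..0x20] <- [1e dc]
query mem[0x20]=0xdc, mem[0x00]=0x16, mem[0x18]=0xf6, mem[0x17]=0xfd, mem[0x10]=0xa2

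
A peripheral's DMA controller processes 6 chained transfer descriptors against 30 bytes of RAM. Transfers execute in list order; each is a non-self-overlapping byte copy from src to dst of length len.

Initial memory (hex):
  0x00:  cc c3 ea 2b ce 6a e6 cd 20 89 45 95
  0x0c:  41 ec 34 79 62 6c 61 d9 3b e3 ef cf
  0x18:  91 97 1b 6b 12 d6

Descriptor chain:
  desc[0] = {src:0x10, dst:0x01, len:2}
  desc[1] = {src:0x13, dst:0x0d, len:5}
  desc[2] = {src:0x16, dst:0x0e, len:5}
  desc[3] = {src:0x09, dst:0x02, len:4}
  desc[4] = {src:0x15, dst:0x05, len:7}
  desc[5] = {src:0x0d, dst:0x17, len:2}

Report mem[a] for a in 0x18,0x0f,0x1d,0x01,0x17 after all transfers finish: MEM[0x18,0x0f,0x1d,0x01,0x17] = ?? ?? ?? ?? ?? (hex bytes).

MEM[0x18,0x0f,0x1d,0x01,0x17] = ef cf d6 62 d9

D0: mem[0x01..0x02] <- [62 6c]
D1: mem[0x0d..0x11] <- [d9 3b e3 ef cf]
D2: mem[0x0e..0x12] <- [ef cf 91 97 1b]
D3: mem[0x02..0x05] <- [89 45 95 41]
D4: mem[0x05..0x0b] <- [e3 ef cf 91 97 1b 6b]
D5: mem[0x17..0x18] <- [d9 ef]
query mem[0x18]=0xef, mem[0x0f]=0xcf, mem[0x1d]=0xd6, mem[0x01]=0x62, mem[0x17]=0xd9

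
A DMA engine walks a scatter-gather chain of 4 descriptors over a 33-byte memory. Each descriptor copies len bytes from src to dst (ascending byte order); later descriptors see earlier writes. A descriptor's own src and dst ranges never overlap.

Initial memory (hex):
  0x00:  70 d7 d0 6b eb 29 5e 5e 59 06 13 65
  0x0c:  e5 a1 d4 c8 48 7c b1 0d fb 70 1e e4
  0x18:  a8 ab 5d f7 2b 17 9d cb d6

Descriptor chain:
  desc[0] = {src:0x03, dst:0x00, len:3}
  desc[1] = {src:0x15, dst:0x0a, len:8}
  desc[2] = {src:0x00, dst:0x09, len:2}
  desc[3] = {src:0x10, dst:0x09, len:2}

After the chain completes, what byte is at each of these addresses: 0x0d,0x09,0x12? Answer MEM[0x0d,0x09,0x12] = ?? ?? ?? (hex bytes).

[0] 0x03->0x00 len=3 : 6b eb 29
[1] 0x15->0x0a len=8 : 70 1e e4 a8 ab 5d f7 2b
[2] 0x00->0x09 len=2 : 6b eb
[3] 0x10->0x09 len=2 : f7 2b
query mem[0x0d]=0xa8, mem[0x09]=0xf7, mem[0x12]=0xb1

MEM[0x0d,0x09,0x12] = a8 f7 b1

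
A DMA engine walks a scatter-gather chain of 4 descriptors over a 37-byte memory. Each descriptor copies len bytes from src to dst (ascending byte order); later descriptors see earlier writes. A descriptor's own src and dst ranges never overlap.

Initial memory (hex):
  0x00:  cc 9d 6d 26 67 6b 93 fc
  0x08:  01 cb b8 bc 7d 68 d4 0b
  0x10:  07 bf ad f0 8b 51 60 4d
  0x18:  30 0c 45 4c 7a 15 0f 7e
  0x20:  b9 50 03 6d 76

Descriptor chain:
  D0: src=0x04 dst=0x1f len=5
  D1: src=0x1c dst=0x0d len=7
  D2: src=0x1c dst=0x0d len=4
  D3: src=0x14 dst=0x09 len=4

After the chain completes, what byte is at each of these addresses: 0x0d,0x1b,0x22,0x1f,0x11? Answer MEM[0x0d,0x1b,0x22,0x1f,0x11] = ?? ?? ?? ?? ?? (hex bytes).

D0: mem[0x1f..0x23] <- [67 6b 93 fc 01]
D1: mem[0x0d..0x13] <- [7a 15 0f 67 6b 93 fc]
D2: mem[0x0d..0x10] <- [7a 15 0f 67]
D3: mem[0x09..0x0c] <- [8b 51 60 4d]
query mem[0x0d]=0x7a, mem[0x1b]=0x4c, mem[0x22]=0xfc, mem[0x1f]=0x67, mem[0x11]=0x6b

MEM[0x0d,0x1b,0x22,0x1f,0x11] = 7a 4c fc 67 6b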